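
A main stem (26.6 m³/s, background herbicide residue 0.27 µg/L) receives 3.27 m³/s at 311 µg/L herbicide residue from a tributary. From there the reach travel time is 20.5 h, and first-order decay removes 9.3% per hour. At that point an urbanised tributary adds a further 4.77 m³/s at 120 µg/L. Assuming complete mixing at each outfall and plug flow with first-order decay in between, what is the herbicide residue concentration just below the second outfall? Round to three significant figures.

20.5 µg/L

After mixing, C = (26.60·0.2700 + 3.270·311.0) / 29.87 = 1024/29.87 = 34.29 µg/L; combined flow 29.87 m³/s.
9.3%/h lost → k = −ln(1 − 0.093) = 0.09761 h⁻¹.
After decay, C = 34.29 × e^(−kt) = 34.29 × 0.1352 = 4.635 µg/L.
At the second outfall, C = (29.87·4.635 + 4.770·120.0) / (29.87 + 4.770) = 20.52 µg/L.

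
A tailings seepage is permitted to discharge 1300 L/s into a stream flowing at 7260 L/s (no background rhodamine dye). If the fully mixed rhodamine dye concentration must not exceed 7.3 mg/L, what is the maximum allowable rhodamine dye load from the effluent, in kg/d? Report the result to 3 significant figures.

Mass balance at the limit: 7260·0 + 1300·Cₑ = 8560·7.3 → Cₑ = 48.07 mg/L.
1300 L/s = 1.300 m³/s. Load = 1.300 m³/s × 48.07 g/m³ × 86 400 s/d = 5399 kg/d.

5400 kg/d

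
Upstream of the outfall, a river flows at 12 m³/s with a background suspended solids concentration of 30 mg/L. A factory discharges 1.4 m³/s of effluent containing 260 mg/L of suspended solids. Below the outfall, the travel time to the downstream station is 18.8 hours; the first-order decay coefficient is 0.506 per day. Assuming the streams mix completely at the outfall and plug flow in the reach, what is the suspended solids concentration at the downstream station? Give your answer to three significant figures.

36.3 mg/L

Flow-weighted average: C = (12.00·30.00 + 1.400·260.0) / 13.40 = 724.0/13.40 = 54.03 mg/L.
After decay, C = 54.03 × e^(−kt) = 54.03 × 0.6728 = 36.35 mg/L.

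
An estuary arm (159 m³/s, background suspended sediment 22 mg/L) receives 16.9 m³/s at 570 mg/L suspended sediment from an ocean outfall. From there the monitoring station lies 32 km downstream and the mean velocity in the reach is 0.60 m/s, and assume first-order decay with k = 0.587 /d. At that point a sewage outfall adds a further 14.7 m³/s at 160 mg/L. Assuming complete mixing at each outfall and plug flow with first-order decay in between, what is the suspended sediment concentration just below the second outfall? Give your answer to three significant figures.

60.3 mg/L

After mixing, C = (159.0·22.00 + 16.90·570.0) / 175.9 = 13130/175.9 = 74.65 mg/L; combined flow 175.9 m³/s.
Travel time t = 32·1000 / 0.60 = 53330 s = 14.81 h.
Decay over the reach: 74.65·exp(−kt) = 74.65·0.6960 = 51.96 mg/L.
Second outfall: C = (175.9·51.96 + 14.70·160.0)/190.6 = 60.29 mg/L.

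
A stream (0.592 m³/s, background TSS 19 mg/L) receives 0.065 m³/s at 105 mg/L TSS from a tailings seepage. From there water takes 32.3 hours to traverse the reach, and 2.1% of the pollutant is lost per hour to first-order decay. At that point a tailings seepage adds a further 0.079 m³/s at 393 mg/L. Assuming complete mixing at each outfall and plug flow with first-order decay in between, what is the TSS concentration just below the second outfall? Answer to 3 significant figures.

Conservation of mass: C = (0.5920·19.00 + 0.06500·105.0) / 0.6570 = 18.07/0.6570 = 27.51 mg/L; combined flow 0.6570 m³/s.
2.1%/h lost → k = −ln(1 − 0.021) = 0.02122 h⁻¹.
First-order decay: C = 27.51·exp(−k·t) = 27.51·0.5038 = 13.86 mg/L.
At the second outfall, C = (0.6570·13.86 + 0.07900·393.0) / (0.6570 + 0.07900) = 54.56 mg/L.

54.6 mg/L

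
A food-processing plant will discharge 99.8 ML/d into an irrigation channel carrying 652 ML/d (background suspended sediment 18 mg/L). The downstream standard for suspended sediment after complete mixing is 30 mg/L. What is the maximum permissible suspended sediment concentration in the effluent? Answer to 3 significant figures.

108 mg/L

At the limit, (Qr·Cr + Qe·Cₑ)/(Qr + Qe) = 30:
Cₑ = (751.8·30 − 652.0·18.00) / 99.80 = 108.4 mg/L.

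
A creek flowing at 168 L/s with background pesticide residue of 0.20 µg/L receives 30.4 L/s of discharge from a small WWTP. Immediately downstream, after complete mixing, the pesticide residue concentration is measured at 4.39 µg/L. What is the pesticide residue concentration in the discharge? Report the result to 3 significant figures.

27.5 µg/L

Mass balance: 168.0·0.2000 + 30.40·Cₑ = 198.4·4.390
→ Cₑ = (198.4·4.390 − 168.0·0.2000) / 30.40 = 27.55 µg/L.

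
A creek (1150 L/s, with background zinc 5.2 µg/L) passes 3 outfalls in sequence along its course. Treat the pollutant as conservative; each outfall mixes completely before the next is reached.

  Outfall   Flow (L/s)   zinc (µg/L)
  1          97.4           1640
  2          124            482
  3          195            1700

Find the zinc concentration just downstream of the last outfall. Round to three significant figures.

After outfall 1: Q = 1150 + 97.40 = 1247 L/s; C = (1150·5.200 + 97.40·1640)/1247 = 132.8 µg/L.
After outfall 2: Q = 1247 + 124.0 = 1371 L/s; C = (1247·132.8 + 124.0·482.0)/1371 = 164.4 µg/L.
After outfall 3: Q = 1371 + 195.0 = 1566 L/s; C = (1371·164.4 + 195.0·1700)/1566 = 355.6 µg/L.

356 µg/L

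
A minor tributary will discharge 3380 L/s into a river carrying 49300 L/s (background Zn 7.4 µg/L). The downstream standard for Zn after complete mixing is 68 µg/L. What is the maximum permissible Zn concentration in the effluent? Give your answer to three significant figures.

952 µg/L

At the limit, (Qr·Cr + Qe·Cₑ)/(Qr + Qe) = 68:
Cₑ = (52680·68 − 49300·7.400) / 3380 = 951.9 µg/L.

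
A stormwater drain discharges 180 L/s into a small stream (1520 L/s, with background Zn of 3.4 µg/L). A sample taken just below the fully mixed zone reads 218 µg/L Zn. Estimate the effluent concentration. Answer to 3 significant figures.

2030 µg/L

Mass balance: 1520·3.400 + 180.0·Cₑ = 1700·218.0
→ Cₑ = (1700·218.0 − 1520·3.400) / 180.0 = 2030 µg/L.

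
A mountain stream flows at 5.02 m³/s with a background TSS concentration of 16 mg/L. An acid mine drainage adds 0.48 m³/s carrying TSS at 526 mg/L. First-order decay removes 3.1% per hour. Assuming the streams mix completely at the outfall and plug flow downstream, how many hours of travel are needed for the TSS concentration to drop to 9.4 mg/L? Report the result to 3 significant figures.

59.1 h

Flow-weighted average: C = (5.020·16.00 + 0.4800·526.0) / 5.500 = 332.8/5.500 = 60.51 mg/L.
3.1%/h lost → k = −ln(1 − 0.031) = 0.03149 h⁻¹.
60.51·exp(−k·t) = 9.4 → t = ln(60.51/9.4)/k = 212900 s = 59.13 h.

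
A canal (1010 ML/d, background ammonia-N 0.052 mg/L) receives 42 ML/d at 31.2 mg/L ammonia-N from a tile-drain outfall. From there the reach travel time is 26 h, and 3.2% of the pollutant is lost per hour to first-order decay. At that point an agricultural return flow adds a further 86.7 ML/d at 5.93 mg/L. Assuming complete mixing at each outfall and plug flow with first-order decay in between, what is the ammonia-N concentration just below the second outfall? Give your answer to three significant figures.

After mixing, C = (1010·0.05200 + 42.00·31.20) / 1052 = 1363/1052 = 1.296 mg/L; combined flow 1052 ML/d.
3.2%/h lost → k = −ln(1 − 0.032) = 0.03252 h⁻¹.
Decay over the reach: 1.296·exp(−kt) = 1.296·0.4293 = 0.5562 mg/L.
Second outfall: C = (1052·0.5562 + 86.70·5.930)/1139 = 0.9653 mg/L.

0.965 mg/L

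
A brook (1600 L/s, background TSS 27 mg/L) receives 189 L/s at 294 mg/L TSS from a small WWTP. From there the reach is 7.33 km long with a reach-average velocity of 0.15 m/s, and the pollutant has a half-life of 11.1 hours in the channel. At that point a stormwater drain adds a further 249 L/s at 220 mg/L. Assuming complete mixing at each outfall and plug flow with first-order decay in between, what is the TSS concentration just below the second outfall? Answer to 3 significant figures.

47.6 mg/L

Mass balance: C = (1600·27.00 + 189.0·294.0) / 1789 = 98770/1789 = 55.21 mg/L; combined flow 1789 L/s.
Travel time t = 7.33·1000 / 0.15 = 48870 s = 13.57 h.
Half-life 11.1 h → k = ln 2 / 11.1 = 0.06245 h⁻¹ = 1.499 d⁻¹.
First-order decay: C = 55.21·exp(−k·t) = 55.21·0.4284 = 23.65 mg/L.
Second outfall: C = (1789·23.65 + 249.0·220.0)/2038 = 47.64 mg/L.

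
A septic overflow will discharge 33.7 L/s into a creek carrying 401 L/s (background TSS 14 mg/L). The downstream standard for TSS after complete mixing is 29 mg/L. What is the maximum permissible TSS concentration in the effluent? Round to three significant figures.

207 mg/L

At the limit, (Qr·Cr + Qe·Cₑ)/(Qr + Qe) = 29:
Cₑ = (434.7·29 − 401.0·14.00) / 33.70 = 207.5 mg/L.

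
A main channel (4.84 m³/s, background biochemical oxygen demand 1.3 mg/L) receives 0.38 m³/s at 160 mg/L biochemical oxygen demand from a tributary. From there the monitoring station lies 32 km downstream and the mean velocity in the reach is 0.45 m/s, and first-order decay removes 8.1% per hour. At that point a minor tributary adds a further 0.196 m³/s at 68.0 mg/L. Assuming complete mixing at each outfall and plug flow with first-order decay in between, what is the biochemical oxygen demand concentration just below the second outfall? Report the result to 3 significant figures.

4.80 mg/L

Conservation of mass: C = (4.840·1.300 + 0.3800·160.0) / 5.220 = 67.09/5.220 = 12.85 mg/L; combined flow 5.220 m³/s.
Travel time t = 32·1000 / 0.45 = 71110 s = 19.75 h.
8.1%/h lost → k = −ln(1 − 0.081) = 0.08447 h⁻¹.
Applying C = C₀e^(−kt): 12.85 × 0.1885 = 2.423 mg/L.
At the second outfall, C = (5.220·2.423 + 0.1960·68.00) / (5.220 + 0.1960) = 4.796 mg/L.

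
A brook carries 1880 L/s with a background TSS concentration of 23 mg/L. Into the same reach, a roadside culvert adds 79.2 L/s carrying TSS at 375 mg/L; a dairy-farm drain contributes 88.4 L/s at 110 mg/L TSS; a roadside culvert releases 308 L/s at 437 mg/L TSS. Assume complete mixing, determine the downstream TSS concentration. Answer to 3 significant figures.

After mixing, C = (1880·23.00 + 79.20·375.0 + 88.40·110.0 + 308.0·437.0) / 2356 = 217300/2356 = 92.23 mg/L.

92.2 mg/L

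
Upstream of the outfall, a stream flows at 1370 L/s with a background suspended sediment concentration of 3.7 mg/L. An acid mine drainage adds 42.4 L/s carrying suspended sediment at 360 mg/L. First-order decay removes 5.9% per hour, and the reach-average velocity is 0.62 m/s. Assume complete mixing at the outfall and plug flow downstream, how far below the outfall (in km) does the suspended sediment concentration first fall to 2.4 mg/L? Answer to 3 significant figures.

Mixed concentration C = ΣQC/ΣQ = (1370·3.700 + 42.40·360.0) / 1412 = 20330/1412 = 14.40 mg/L.
5.9%/h lost → k = −ln(1 − 0.059) = 0.06081 h⁻¹.
Set 14.40·exp(−k·t) = 2.4 → t = ln(14.40/2.4)/k = 106100 s = 29.46 h.
Distance = v·t = 0.62·106100 = 65750 m = 65.75 km.

65.8 km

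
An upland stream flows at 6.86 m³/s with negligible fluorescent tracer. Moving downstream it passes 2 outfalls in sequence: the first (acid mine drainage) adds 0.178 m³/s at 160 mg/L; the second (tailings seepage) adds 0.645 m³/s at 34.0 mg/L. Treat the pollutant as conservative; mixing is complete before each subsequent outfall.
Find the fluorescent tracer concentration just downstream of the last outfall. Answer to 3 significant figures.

Outfall 1: combined Q = 7.038 m³/s; C = (6.860·0 + 0.1780·160.0)/7.038 = 4.047 mg/L.
Outfall 2: combined Q = 7.683 m³/s; C = (7.038·4.047 + 0.6450·34.00)/7.683 = 6.561 mg/L.

6.56 mg/L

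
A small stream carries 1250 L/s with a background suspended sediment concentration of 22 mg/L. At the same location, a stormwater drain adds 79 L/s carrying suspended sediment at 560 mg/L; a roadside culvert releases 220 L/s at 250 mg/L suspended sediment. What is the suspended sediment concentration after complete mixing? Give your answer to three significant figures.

After mixing, C = (1250·22.00 + 79.00·560.0 + 220.0·250.0) / 1549 = 126700/1549 = 81.82 mg/L.

81.8 mg/L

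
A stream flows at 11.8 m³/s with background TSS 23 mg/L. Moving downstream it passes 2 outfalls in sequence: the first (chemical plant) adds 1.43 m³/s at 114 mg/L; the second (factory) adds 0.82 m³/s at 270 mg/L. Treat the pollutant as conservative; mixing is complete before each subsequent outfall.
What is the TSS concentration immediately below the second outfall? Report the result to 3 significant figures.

46.7 mg/L

After outfall 1: Q = 11.80 + 1.430 = 13.23 m³/s; C = (11.80·23.00 + 1.430·114.0)/13.23 = 32.84 mg/L.
After outfall 2: Q = 13.23 + 0.8200 = 14.05 m³/s; C = (13.23·32.84 + 0.8200·270.0)/14.05 = 46.68 mg/L.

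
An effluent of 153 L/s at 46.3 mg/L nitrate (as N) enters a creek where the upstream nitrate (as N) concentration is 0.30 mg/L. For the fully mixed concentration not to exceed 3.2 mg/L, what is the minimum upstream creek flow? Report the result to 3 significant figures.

2270 L/s

Set C_mix = 3.2: (Q·0.3000 + 153.0·46.30) / (Q + 153.0) = 3.2
→ Q = 153.0·(46.30 − 3.2)/(3.2 − 0.3000) = 2274 L/s.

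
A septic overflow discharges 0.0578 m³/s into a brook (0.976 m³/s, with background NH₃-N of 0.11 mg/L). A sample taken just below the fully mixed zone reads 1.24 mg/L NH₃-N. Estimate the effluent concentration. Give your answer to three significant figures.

Mass balance: 0.9760·0.1100 + 0.05780·Cₑ = 1.034·1.240
→ Cₑ = (1.034·1.240 − 0.9760·0.1100) / 0.05780 = 20.32 mg/L.

20.3 mg/L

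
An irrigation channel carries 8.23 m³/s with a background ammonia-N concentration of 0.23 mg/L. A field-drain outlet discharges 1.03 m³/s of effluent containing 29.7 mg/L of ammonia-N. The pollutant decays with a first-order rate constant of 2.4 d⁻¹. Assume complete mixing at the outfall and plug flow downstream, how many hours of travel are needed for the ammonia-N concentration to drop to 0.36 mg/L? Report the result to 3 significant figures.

22.8 h

Mass balance: C = (8.230·0.2300 + 1.030·29.70) / 9.260 = 32.48/9.260 = 3.508 mg/L.
3.508·exp(−k·t) = 0.36 → t = ln(3.508/0.36)/k = 81960 s = 22.77 h.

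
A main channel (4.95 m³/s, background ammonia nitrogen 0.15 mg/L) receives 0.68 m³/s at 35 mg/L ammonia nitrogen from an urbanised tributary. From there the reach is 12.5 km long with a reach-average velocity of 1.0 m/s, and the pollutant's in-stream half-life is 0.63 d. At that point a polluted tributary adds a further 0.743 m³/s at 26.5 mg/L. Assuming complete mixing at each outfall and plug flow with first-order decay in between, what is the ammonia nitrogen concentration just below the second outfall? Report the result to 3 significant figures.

Mass balance: C = (4.950·0.1500 + 0.6800·35.00) / 5.630 = 24.54/5.630 = 4.359 mg/L; combined flow 5.630 m³/s.
Travel time t = 12.5·1000 / 1.0 = 12500 s = 3.472 h.
Half-life 0.63 d → k = ln 2 / 0.63 = 1.100 d⁻¹.
After decay, C = 4.359 × e^(−kt) = 4.359 × 0.8528 = 3.718 mg/L.
Second outfall: C = (5.630·3.718 + 0.7430·26.50)/6.373 = 6.374 mg/L.

6.37 mg/L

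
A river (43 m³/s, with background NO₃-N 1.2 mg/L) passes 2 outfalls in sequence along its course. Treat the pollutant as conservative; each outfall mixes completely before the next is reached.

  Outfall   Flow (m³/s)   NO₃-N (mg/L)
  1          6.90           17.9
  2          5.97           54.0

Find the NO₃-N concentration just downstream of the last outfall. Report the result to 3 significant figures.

After outfall 1: Q = 43.00 + 6.900 = 49.90 m³/s; C = (43.00·1.200 + 6.900·17.90)/49.90 = 3.509 mg/L.
After outfall 2: Q = 49.90 + 5.970 = 55.87 m³/s; C = (49.90·3.509 + 5.970·54.00)/55.87 = 8.904 mg/L.

8.90 mg/L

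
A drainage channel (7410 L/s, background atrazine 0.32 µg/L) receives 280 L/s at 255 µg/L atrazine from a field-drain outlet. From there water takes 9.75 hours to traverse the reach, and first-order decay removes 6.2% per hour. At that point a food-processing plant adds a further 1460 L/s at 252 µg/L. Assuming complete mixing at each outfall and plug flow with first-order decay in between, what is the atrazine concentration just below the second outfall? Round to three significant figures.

44.5 µg/L

Mass balance: C = (7410·0.3200 + 280.0·255.0) / 7690 = 73770/7690 = 9.593 µg/L; combined flow 7690 L/s.
6.2%/h lost → k = −ln(1 − 0.062) = 0.06401 h⁻¹.
First-order decay: C = 9.593·exp(−k·t) = 9.593·0.5358 = 5.140 µg/L.
At the second outfall, C = (7690·5.140 + 1460·252.0) / (7690 + 1460) = 44.53 µg/L.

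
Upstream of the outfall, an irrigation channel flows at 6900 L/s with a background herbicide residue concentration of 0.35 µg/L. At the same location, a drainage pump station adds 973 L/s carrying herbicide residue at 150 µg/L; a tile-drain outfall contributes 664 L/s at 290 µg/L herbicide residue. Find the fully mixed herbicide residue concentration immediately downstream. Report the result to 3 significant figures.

Mass balance: C = (6900·0.3500 + 973.0·150.0 + 664.0·290.0) / 8537 = 340900/8537 = 39.93 µg/L.

39.9 µg/L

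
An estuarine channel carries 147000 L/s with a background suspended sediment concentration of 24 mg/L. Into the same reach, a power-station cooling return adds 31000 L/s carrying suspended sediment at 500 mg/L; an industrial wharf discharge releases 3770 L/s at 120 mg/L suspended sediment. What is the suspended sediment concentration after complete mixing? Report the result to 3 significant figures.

107 mg/L

After mixing, C = (147000·24.00 + 31000·500.0 + 3770·120.0) / 181800 = 19480000/181800 = 107.2 mg/L.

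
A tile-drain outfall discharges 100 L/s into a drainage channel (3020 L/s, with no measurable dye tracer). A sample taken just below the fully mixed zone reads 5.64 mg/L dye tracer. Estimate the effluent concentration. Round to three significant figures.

176 mg/L

Mass balance: 3020·0 + 100.0·Cₑ = 3120·5.640
→ Cₑ = (3120·5.640 − 3020·0) / 100.0 = 176.0 mg/L.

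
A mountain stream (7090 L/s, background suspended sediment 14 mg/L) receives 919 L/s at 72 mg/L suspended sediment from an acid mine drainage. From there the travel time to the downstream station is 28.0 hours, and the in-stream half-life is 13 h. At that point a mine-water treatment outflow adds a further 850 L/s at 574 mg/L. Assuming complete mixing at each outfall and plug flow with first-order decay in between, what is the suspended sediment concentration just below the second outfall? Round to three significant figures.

After mixing, C = (7090·14.00 + 919.0·72.00) / 8009 = 165400/8009 = 20.66 mg/L; combined flow 8009 L/s.
Half-life 13 h → k = ln 2 / 13 = 0.05332 h⁻¹ = 1.280 d⁻¹.
Applying C = C₀e^(−kt): 20.66 × 0.2247 = 4.642 mg/L.
Second outfall: C = (8009·4.642 + 850.0·574.0)/8859 = 59.27 mg/L.

59.3 mg/L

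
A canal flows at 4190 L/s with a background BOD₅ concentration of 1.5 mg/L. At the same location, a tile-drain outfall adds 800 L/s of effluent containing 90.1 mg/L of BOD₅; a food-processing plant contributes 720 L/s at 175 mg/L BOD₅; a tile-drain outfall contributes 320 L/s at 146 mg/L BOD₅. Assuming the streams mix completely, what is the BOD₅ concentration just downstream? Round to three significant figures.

Mass balance: C = (4190·1.500 + 800.0·90.10 + 720.0·175.0 + 320.0·146.0) / 6030 = 251100/6030 = 41.64 mg/L.

41.6 mg/L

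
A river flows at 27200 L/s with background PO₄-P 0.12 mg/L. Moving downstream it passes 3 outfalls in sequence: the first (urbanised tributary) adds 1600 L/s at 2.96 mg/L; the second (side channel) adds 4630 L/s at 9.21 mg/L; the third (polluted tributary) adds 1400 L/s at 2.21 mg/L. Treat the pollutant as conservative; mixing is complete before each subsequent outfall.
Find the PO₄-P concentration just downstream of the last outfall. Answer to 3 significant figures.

1.54 mg/L

Outfall 1: combined Q = 28800 L/s; C = (27200·0.1200 + 1600·2.960)/28800 = 0.2778 mg/L.
Outfall 2: combined Q = 33430 L/s; C = (28800·0.2778 + 4630·9.210)/33430 = 1.515 mg/L.
Outfall 3: combined Q = 34830 L/s; C = (33430·1.515 + 1400·2.210)/34830 = 1.543 mg/L.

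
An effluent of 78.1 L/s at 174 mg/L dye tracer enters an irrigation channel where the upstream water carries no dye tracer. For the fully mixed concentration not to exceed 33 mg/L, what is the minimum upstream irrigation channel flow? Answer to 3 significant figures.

334 L/s

Set C_mix = 33: (Q·0 + 78.10·174.0) / (Q + 78.10) = 33
→ Q = 78.10·(174.0 − 33)/(33 − 0) = 333.7 L/s.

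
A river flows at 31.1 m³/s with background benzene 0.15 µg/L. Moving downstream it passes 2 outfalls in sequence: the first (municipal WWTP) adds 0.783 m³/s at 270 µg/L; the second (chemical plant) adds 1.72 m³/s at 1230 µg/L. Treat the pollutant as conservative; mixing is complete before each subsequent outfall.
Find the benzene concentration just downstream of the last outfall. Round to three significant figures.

69.4 µg/L

After outfall 1: Q = 31.10 + 0.7830 = 31.88 m³/s; C = (31.10·0.1500 + 0.7830·270.0)/31.88 = 6.777 µg/L.
After outfall 2: Q = 31.88 + 1.720 = 33.60 m³/s; C = (31.88·6.777 + 1.720·1230)/33.60 = 69.39 µg/L.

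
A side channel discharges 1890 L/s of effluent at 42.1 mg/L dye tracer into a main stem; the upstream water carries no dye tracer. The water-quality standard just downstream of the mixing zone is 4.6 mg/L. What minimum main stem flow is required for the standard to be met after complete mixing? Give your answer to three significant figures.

15400 L/s

Set C_mix = 4.6: (Q·0 + 1890·42.10) / (Q + 1890) = 4.6
→ Q = 1890·(42.10 − 4.6)/(4.6 − 0) = 15410 L/s.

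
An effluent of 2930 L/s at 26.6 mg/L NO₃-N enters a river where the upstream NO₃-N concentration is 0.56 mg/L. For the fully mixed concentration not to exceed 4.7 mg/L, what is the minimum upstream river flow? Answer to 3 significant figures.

15500 L/s

Set C_mix = 4.7: (Q·0.5600 + 2930·26.60) / (Q + 2930) = 4.7
→ Q = 2930·(26.60 − 4.7)/(4.7 − 0.5600) = 15500 L/s.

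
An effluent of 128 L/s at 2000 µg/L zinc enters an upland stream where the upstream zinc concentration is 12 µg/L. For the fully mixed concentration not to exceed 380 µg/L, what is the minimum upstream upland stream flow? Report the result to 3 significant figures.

563 L/s

Set C_mix = 380: (Q·12.00 + 128.0·2000) / (Q + 128.0) = 380
→ Q = 128.0·(2000 − 380)/(380 − 12.00) = 563.5 L/s.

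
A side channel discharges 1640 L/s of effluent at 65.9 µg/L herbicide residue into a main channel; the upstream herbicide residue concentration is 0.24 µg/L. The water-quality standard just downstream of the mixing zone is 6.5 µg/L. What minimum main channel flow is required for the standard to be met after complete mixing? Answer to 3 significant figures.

Set C_mix = 6.5: (Q·0.2400 + 1640·65.90) / (Q + 1640) = 6.5
→ Q = 1640·(65.90 − 6.5)/(6.5 − 0.2400) = 15560 L/s.

15600 L/s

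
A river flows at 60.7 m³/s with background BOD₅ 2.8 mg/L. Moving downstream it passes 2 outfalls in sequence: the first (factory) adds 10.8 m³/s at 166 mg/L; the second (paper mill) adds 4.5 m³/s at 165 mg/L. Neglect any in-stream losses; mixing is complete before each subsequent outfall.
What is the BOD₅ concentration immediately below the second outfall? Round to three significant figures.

35.6 mg/L

After outfall 1: Q = 60.70 + 10.80 = 71.50 m³/s; C = (60.70·2.800 + 10.80·166.0)/71.50 = 27.45 mg/L.
After outfall 2: Q = 71.50 + 4.500 = 76.00 m³/s; C = (71.50·27.45 + 4.500·165.0)/76.00 = 35.60 mg/L.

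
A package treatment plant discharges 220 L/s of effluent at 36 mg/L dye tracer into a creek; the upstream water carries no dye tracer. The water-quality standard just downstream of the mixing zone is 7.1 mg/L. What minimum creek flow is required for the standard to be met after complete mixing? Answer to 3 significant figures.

895 L/s

Set C_mix = 7.1: (Q·0 + 220.0·36.00) / (Q + 220.0) = 7.1
→ Q = 220.0·(36.00 − 7.1)/(7.1 − 0) = 895.5 L/s.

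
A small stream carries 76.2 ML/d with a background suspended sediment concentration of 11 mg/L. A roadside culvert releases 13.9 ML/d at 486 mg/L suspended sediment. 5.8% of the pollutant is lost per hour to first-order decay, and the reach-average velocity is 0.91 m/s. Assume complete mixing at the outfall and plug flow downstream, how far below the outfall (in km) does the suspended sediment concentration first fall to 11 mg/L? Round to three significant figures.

Flow-weighted average: C = (76.20·11.00 + 13.90·486.0) / 90.10 = 7594/90.10 = 84.28 mg/L.
5.8%/h lost → k = −ln(1 − 0.058) = 0.05975 h⁻¹.
Set 84.28·exp(−k·t) = 11 → t = ln(84.28/11)/k = 122700 s = 34.08 h.
Distance = v·t = 0.91·122700 = 111600 m = 111.6 km.

112 km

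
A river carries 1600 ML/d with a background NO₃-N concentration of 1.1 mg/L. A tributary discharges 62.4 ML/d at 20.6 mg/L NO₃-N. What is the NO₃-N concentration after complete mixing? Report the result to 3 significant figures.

After mixing, C = (1600·1.100 + 62.40·20.60) / 1662 = 3045/1662 = 1.832 mg/L.

1.83 mg/L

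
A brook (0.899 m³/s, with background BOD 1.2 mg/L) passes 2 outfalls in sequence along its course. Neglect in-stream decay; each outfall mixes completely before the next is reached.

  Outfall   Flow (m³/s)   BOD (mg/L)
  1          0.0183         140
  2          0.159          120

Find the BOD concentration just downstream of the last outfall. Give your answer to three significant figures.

Below outfall 1: Q → 0.9173 m³/s, C = (0.8990·1.200 + 0.01830·140.0)/0.9173 = 3.969 mg/L.
Below outfall 2: Q → 1.076 m³/s, C = (0.9173·3.969 + 0.1590·120.0)/1.076 = 21.11 mg/L.

21.1 mg/L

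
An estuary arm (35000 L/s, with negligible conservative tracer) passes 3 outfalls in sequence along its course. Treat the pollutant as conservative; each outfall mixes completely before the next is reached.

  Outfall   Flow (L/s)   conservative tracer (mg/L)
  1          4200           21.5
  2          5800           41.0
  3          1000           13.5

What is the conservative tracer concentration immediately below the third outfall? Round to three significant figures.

7.43 mg/L

Below outfall 1: Q → 39200 L/s, C = (35000·0 + 4200·21.50)/39200 = 2.304 mg/L.
Below outfall 2: Q → 45000 L/s, C = (39200·2.304 + 5800·41.00)/45000 = 7.291 mg/L.
Below outfall 3: Q → 46000 L/s, C = (45000·7.291 + 1000·13.50)/46000 = 7.426 mg/L.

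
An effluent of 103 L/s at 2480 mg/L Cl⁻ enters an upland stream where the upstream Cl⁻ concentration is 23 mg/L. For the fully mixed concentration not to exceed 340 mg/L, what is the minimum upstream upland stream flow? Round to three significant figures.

Set C_mix = 340: (Q·23.00 + 103.0·2480) / (Q + 103.0) = 340
→ Q = 103.0·(2480 − 340)/(340 − 23.00) = 695.3 L/s.

695 L/s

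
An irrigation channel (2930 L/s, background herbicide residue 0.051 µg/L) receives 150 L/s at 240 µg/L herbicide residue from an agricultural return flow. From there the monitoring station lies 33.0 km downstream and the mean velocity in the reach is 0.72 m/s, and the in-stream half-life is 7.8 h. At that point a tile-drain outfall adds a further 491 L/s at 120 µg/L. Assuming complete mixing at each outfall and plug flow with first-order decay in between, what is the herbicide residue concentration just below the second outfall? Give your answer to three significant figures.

Flow-weighted average: C = (2930·0.05100 + 150.0·240.0) / 3080 = 36150/3080 = 11.74 µg/L; combined flow 3080 L/s.
Travel time t = 33.0·1000 / 0.72 = 45830 s = 12.73 h.
Half-life 7.8 h → k = ln 2 / 7.8 = 0.08887 h⁻¹ = 2.133 d⁻¹.
Decay over the reach: 11.74·exp(−kt) = 11.74·0.3226 = 3.786 µg/L.
Second outfall: C = (3080·3.786 + 491.0·120.0)/3571 = 19.77 µg/L.

19.8 µg/L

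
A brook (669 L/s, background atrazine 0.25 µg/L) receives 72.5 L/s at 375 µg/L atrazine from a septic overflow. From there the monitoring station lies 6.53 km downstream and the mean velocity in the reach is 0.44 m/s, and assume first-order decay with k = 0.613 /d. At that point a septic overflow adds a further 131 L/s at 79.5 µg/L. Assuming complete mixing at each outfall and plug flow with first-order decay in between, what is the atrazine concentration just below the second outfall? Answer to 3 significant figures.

Mass balance: C = (669.0·0.2500 + 72.50·375.0) / 741.5 = 27350/741.5 = 36.89 µg/L; combined flow 741.5 L/s.
Travel time t = 6.53·1000 / 0.44 = 14840 s = 4.122 h.
After decay, C = 36.89 × e^(−kt) = 36.89 × 0.9001 = 33.20 µg/L.
Second outfall: C = (741.5·33.20 + 131.0·79.50)/872.5 = 40.16 µg/L.

40.2 µg/L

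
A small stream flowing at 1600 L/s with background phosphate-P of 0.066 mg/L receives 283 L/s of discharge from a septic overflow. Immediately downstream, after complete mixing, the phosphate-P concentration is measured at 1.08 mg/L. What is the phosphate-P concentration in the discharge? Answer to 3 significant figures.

Mass balance: 1600·0.06600 + 283.0·Cₑ = 1883·1.080
→ Cₑ = (1883·1.080 − 1600·0.06600) / 283.0 = 6.813 mg/L.

6.81 mg/L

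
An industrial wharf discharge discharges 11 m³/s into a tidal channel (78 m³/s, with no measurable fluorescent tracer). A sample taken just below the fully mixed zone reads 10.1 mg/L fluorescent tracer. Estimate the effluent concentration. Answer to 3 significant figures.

81.7 mg/L

Mass balance: 78.00·0 + 11.00·Cₑ = 89.00·10.10
→ Cₑ = (89.00·10.10 − 78.00·0) / 11.00 = 81.72 mg/L.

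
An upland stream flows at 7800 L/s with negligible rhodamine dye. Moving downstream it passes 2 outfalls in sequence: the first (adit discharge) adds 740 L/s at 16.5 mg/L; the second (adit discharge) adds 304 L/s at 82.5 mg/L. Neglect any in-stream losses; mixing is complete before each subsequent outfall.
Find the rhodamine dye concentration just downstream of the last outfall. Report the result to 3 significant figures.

4.22 mg/L

Below outfall 1: Q → 8540 L/s, C = (7800·0 + 740.0·16.50)/8540 = 1.430 mg/L.
Below outfall 2: Q → 8844 L/s, C = (8540·1.430 + 304.0·82.50)/8844 = 4.216 mg/L.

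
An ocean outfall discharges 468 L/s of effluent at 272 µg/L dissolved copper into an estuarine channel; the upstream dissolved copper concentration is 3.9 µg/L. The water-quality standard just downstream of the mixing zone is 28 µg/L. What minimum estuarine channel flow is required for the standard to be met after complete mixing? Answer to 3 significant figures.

Set C_mix = 28: (Q·3.900 + 468.0·272.0) / (Q + 468.0) = 28
→ Q = 468.0·(272.0 − 28)/(28 − 3.900) = 4738 L/s.

4740 L/s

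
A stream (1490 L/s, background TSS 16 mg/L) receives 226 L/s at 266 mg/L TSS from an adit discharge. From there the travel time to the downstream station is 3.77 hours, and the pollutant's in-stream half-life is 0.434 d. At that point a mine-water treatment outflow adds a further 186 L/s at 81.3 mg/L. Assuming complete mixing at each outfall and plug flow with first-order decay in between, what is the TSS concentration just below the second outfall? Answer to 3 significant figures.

After mixing, C = (1490·16.00 + 226.0·266.0) / 1716 = 83960/1716 = 48.93 mg/L; combined flow 1716 L/s.
Half-life 0.434 d → k = ln 2 / 0.434 = 1.597 d⁻¹.
Applying C = C₀e^(−kt): 48.93 × 0.7781 = 38.07 mg/L.
Second outfall: C = (1716·38.07 + 186.0·81.30)/1902 = 42.30 mg/L.

42.3 mg/L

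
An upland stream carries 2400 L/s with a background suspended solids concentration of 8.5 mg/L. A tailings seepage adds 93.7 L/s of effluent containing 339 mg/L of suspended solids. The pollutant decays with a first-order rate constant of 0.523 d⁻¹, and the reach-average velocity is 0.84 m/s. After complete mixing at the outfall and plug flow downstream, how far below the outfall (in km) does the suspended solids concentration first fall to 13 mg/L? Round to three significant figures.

Flow-weighted average: C = (2400·8.500 + 93.70·339.0) / 2494 = 52160/2494 = 20.92 mg/L.
Set 20.92·exp(−k·t) = 13 → t = ln(20.92/13)/k = 78580 s = 21.83 h.
Distance = v·t = 0.84·78580 = 66010 m = 66.01 km.

66.0 km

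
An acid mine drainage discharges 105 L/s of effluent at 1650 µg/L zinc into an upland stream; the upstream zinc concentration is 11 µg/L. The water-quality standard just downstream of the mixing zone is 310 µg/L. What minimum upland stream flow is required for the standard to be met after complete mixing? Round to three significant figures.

Set C_mix = 310: (Q·11.00 + 105.0·1650) / (Q + 105.0) = 310
→ Q = 105.0·(1650 − 310)/(310 − 11.00) = 470.6 L/s.

471 L/s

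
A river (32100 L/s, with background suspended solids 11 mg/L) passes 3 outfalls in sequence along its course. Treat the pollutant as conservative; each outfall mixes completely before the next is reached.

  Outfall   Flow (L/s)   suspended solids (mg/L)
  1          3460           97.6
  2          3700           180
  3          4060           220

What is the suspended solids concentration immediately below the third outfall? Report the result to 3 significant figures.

After outfall 1: Q = 32100 + 3460 = 35560 L/s; C = (32100·11.00 + 3460·97.60)/35560 = 19.43 mg/L.
After outfall 2: Q = 35560 + 3700 = 39260 L/s; C = (35560·19.43 + 3700·180.0)/39260 = 34.56 mg/L.
After outfall 3: Q = 39260 + 4060 = 43320 L/s; C = (39260·34.56 + 4060·220.0)/43320 = 51.94 mg/L.

51.9 mg/L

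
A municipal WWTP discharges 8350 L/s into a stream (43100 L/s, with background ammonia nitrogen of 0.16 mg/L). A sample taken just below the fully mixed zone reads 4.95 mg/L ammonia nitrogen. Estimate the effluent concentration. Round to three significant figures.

29.7 mg/L

Mass balance: 43100·0.1600 + 8350·Cₑ = 51450·4.950
→ Cₑ = (51450·4.950 − 43100·0.1600) / 8350 = 29.67 mg/L.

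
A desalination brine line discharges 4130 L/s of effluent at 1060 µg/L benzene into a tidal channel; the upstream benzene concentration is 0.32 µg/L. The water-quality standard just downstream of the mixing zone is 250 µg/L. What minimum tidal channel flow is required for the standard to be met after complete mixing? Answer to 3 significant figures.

Set C_mix = 250: (Q·0.3200 + 4130·1060) / (Q + 4130) = 250
→ Q = 4130·(1060 − 250)/(250 − 0.3200) = 13400 L/s.

13400 L/s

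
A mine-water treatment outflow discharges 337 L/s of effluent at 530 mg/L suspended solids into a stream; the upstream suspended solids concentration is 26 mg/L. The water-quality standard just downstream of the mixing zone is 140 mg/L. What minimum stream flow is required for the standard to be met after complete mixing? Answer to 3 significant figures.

1150 L/s

Set C_mix = 140: (Q·26.00 + 337.0·530.0) / (Q + 337.0) = 140
→ Q = 337.0·(530.0 − 140)/(140 − 26.00) = 1153 L/s.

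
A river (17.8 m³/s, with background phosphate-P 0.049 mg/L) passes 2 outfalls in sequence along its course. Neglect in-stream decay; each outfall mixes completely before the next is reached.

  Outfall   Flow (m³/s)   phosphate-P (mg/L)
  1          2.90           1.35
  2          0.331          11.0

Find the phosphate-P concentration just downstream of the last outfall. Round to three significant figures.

Below outfall 1: Q → 20.70 m³/s, C = (17.80·0.04900 + 2.900·1.350)/20.70 = 0.2313 mg/L.
Below outfall 2: Q → 21.03 m³/s, C = (20.70·0.2313 + 0.3310·11.00)/21.03 = 0.4008 mg/L.

0.401 mg/L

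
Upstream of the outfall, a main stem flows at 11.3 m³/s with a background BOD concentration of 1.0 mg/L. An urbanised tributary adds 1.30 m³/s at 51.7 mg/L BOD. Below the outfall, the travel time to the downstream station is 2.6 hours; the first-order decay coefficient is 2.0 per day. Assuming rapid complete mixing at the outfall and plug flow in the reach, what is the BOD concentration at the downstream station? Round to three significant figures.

5.02 mg/L

Mixed concentration C = ΣQC/ΣQ = (11.30·1.000 + 1.300·51.70) / 12.60 = 78.51/12.60 = 6.231 mg/L.
Decay over the reach: 6.231·exp(−kt) = 6.231·0.8052 = 5.017 mg/L.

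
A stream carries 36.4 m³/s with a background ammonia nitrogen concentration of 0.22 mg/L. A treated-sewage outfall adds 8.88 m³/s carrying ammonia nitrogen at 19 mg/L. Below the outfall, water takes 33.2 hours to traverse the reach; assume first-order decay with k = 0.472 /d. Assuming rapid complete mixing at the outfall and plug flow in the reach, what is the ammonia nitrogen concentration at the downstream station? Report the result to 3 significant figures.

2.03 mg/L

After mixing, C = (36.40·0.2200 + 8.880·19.00) / 45.28 = 176.7/45.28 = 3.903 mg/L.
Applying C = C₀e^(−kt): 3.903 × 0.5205 = 2.032 mg/L.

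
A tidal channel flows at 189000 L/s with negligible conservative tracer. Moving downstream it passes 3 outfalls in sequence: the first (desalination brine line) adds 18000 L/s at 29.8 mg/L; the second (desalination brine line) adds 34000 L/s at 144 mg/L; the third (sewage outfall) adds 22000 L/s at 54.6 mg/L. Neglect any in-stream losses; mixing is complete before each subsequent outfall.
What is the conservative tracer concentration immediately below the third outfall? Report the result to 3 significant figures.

25.2 mg/L

Below outfall 1: Q → 207000 L/s, C = (189000·0 + 18000·29.80)/207000 = 2.591 mg/L.
Below outfall 2: Q → 241000 L/s, C = (207000·2.591 + 34000·144.0)/241000 = 22.54 mg/L.
Below outfall 3: Q → 263000 L/s, C = (241000·22.54 + 22000·54.60)/263000 = 25.22 mg/L.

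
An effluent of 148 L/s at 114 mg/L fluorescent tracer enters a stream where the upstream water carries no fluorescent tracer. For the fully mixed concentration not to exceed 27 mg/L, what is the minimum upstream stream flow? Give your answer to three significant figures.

Set C_mix = 27: (Q·0 + 148.0·114.0) / (Q + 148.0) = 27
→ Q = 148.0·(114.0 − 27)/(27 − 0) = 476.9 L/s.

477 L/s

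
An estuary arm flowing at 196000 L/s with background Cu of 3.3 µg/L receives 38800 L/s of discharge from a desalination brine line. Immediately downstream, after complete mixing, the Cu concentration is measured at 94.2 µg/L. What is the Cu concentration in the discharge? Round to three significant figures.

553 µg/L

Mass balance: 196000·3.300 + 38800·Cₑ = 234800·94.20
→ Cₑ = (234800·94.20 − 196000·3.300) / 38800 = 553.4 µg/L.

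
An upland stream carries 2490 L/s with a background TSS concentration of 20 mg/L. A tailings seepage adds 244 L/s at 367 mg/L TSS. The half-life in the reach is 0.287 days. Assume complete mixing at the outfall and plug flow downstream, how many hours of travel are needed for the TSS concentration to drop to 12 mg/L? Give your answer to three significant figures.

14.4 h

Mixed concentration C = ΣQC/ΣQ = (2490·20.00 + 244.0·367.0) / 2734 = 139300/2734 = 50.97 mg/L.
Half-life 0.287 d → k = ln 2 / 0.287 = 2.415 d⁻¹.
50.97·exp(−k·t) = 12 → t = ln(50.97/12)/k = 51740 s = 14.37 h.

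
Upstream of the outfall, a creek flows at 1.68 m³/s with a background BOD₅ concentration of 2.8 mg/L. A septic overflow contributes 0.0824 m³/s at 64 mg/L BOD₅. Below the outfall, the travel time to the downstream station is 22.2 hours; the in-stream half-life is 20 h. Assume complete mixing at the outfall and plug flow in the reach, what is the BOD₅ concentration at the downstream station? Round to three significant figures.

After mixing, C = (1.680·2.800 + 0.08240·64.00) / 1.762 = 9.978/1.762 = 5.661 mg/L.
Half-life 20 h → k = ln 2 / 20 = 0.03466 h⁻¹ = 0.8318 d⁻¹.
Decay over the reach: 5.661·exp(−kt) = 5.661·0.4633 = 2.623 mg/L.

2.62 mg/L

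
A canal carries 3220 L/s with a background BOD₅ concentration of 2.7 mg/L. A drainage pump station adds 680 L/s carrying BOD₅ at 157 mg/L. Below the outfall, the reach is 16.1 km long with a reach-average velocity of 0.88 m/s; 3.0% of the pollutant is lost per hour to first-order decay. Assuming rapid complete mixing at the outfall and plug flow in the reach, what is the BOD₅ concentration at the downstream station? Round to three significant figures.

25.4 mg/L

After mixing, C = (3220·2.700 + 680.0·157.0) / 3900 = 115500/3900 = 29.60 mg/L.
Travel time t = 16.1·1000 / 0.88 = 18300 s = 5.082 h.
3.0%/h lost → k = −ln(1 − 0.03) = 0.03046 h⁻¹.
Decay over the reach: 29.60·exp(−kt) = 29.60·0.8566 = 25.36 mg/L.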